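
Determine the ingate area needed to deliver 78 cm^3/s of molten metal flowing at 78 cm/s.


Formula: A_ingate = Q / v  (continuity equation)
A = 78 cm^3/s / 78 cm/s = 1.0000 cm^2

Answer: 1.0000 cm^2


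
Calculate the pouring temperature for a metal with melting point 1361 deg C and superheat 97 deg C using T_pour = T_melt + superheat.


Formula: T_pour = T_melt + Superheat
T_pour = 1361 + 97 = 1458 deg C

1458 deg C


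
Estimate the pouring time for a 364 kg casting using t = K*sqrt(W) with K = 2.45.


Formula: t = K * sqrt(W)
sqrt(W) = sqrt(364) = 19.07878
t = 2.45 * 19.07878 = 46.7430 s

Answer: 46.7430 s


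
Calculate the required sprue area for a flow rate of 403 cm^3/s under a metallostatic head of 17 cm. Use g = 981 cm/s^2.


Formula: v = sqrt(2*g*h), A = Q/v
Velocity: v = sqrt(2 * 981 * 17) = sqrt(33354) = 182.6308 cm/s
Sprue area: A = Q / v = 403 / 182.6308 = 2.2066 cm^2

2.2066 cm^2


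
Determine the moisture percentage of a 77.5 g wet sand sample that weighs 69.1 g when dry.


Formula: MC = (W_wet - W_dry) / W_wet * 100
Water mass = 77.5 - 69.1 = 8.4 g
MC = 8.4 / 77.5 * 100 = 10.8387%

Answer: 10.8387%


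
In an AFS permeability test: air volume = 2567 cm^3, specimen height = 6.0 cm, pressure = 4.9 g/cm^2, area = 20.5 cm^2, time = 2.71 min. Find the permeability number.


Formula: Permeability Number P = (V * H) / (p * A * t)
Numerator: V * H = 2567 * 6.0 = 15402.0
Denominator: p * A * t = 4.9 * 20.5 * 2.71 = 272.2195
P = 15402.0 / 272.2195 = 56.5793


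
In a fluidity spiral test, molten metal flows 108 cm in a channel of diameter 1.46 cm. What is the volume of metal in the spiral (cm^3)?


Formula: V = pi * (d/2)^2 * L  (cylinder volume)
Radius = 1.46/2 = 0.73 cm
V = pi * 0.73^2 * 108 = 180.8087 cm^3

180.8087 cm^3


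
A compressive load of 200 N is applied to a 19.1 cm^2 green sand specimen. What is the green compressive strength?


Formula: Compressive Strength = Force / Area
Strength = 200 N / 19.1 cm^2 = 10.4712 N/cm^2


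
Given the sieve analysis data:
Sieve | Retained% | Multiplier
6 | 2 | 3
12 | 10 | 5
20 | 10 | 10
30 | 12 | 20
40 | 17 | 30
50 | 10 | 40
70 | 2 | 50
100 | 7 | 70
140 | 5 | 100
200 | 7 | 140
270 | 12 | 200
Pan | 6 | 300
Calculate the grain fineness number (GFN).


Formula: GFN = sum(pct * multiplier) / sum(pct)
sum(pct * multiplier) = 7576
sum(pct) = 100
GFN = 7576 / 100 = 75.76


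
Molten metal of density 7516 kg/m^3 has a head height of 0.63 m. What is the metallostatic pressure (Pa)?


Formula: P = rho * g * h
rho * g = 7516 * 9.81 = 73731.96 N/m^3
P = 73731.96 * 0.63 = 46451.1348 Pa


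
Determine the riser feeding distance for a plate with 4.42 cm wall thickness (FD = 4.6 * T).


Formula: FD = 4.6 * T  (riser feeding-distance rule)
FD = 4.6 * 4.42 cm = 20.3320 cm

Final answer: 20.3320 cm


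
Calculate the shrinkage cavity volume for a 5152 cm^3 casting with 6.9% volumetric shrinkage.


Formula: V_shrink = V_casting * shrinkage_pct / 100
V_shrink = 5152 cm^3 * 6.9 / 100 = 355.4880 cm^3

Final answer: 355.4880 cm^3


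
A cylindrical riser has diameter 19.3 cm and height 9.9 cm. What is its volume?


Formula: V = pi * (D/2)^2 * H  (cylinder volume)
Radius = D/2 = 19.3/2 = 9.65 cm
V = pi * 9.65^2 * 9.9 = 2896.2743 cm^3

Answer: 2896.2743 cm^3


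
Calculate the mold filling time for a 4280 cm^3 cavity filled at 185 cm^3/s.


Formula: t_fill = V_mold / Q_flow
t = 4280 cm^3 / 185 cm^3/s = 23.1351 s

Final answer: 23.1351 s


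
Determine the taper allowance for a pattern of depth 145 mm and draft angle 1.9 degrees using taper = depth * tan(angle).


Formula: taper = depth * tan(draft_angle)
tan(1.9 deg) = 0.0331734
taper = 145 mm * 0.0331734 = 4.8101 mm

4.8101 mm


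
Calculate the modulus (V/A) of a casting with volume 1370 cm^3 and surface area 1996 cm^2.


Formula: Casting Modulus M = V / A
M = 1370 cm^3 / 1996 cm^2 = 0.6864 cm


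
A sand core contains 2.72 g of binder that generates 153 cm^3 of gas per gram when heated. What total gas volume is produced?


Formula: V_gas = W_binder * gas_evolution_rate
V = 2.72 g * 153 cm^3/g = 416.1600 cm^3

Final answer: 416.1600 cm^3


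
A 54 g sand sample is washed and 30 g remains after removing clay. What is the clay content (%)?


Formula: Clay% = (W_total - W_washed) / W_total * 100
Clay mass = 54 - 30 = 24 g
Clay% = 24 / 54 * 100 = 44.4444%

Final answer: 44.4444%


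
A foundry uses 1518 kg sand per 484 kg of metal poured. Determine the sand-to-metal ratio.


Formula: Sand-to-Metal Ratio = W_sand / W_metal
Ratio = 1518 kg / 484 kg = 3.1364

Final answer: 3.1364


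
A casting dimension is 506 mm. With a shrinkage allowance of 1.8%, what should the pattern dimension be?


Formula: L_pattern = L_casting * (1 + shrinkage_rate/100)
Shrinkage factor = 1 + 1.8/100 = 1.018
L_pattern = 506 mm * 1.018 = 515.1080 mm


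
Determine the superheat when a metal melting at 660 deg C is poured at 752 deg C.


Formula: Superheat = T_pour - T_melt
Superheat = 752 - 660 = 92 deg C

Answer: 92 deg C


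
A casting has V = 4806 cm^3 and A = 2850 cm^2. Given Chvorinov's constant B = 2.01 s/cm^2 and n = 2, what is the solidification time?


Formula: t_s = B * (V/A)^n  (Chvorinov's rule, n=2)
Modulus M = V/A = 4806/2850 = 1.686316 cm
M^2 = 1.686316^2 = 2.843662 cm^2
t_s = 2.01 * 2.843662 = 5.7158 s


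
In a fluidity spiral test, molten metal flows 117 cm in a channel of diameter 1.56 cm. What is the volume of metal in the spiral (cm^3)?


Formula: V = pi * (d/2)^2 * L  (cylinder volume)
Radius = 1.56/2 = 0.78 cm
V = pi * 0.78^2 * 117 = 223.6274 cm^3

223.6274 cm^3


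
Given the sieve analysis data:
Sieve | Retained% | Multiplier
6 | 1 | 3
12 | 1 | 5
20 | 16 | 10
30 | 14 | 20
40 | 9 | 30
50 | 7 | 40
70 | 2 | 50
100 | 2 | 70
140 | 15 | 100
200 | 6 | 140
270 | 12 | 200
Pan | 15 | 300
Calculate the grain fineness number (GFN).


Formula: GFN = sum(pct * multiplier) / sum(pct)
sum(pct * multiplier) = 10478
sum(pct) = 100
GFN = 10478 / 100 = 104.78

Final answer: 104.78


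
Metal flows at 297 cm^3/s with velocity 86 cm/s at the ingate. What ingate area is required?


Formula: A_ingate = Q / v  (continuity equation)
A = 297 cm^3/s / 86 cm/s = 3.4535 cm^2

Answer: 3.4535 cm^2


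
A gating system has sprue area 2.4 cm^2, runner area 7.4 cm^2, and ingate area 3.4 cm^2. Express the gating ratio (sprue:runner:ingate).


Sprue:Runner:Ingate = 1 : 7.4/2.4 : 3.4/2.4 = 1:3.08:1.42

Answer: 1:3.08:1.42


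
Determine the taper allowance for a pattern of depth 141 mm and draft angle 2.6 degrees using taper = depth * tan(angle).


Formula: taper = depth * tan(draft_angle)
tan(2.6 deg) = 0.0454097
taper = 141 mm * 0.0454097 = 6.4028 mm


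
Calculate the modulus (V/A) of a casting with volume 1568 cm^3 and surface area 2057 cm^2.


Formula: Casting Modulus M = V / A
M = 1568 cm^3 / 2057 cm^2 = 0.7623 cm

Answer: 0.7623 cm


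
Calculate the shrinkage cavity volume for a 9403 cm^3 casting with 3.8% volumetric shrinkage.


Formula: V_shrink = V_casting * shrinkage_pct / 100
V_shrink = 9403 cm^3 * 3.8 / 100 = 357.3140 cm^3

357.3140 cm^3


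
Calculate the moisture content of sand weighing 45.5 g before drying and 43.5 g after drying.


Formula: MC = (W_wet - W_dry) / W_wet * 100
Water mass = 45.5 - 43.5 = 2.0 g
MC = 2.0 / 45.5 * 100 = 4.3956%

Answer: 4.3956%


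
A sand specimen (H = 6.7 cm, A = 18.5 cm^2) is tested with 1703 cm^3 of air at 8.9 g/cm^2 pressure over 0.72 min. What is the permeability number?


Formula: Permeability Number P = (V * H) / (p * A * t)
Numerator: V * H = 1703 * 6.7 = 11410.1
Denominator: p * A * t = 8.9 * 18.5 * 0.72 = 118.548
P = 11410.1 / 118.548 = 96.2488

Answer: 96.2488


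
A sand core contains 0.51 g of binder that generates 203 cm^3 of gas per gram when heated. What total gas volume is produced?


Formula: V_gas = W_binder * gas_evolution_rate
V = 0.51 g * 203 cm^3/g = 103.5300 cm^3

Final answer: 103.5300 cm^3


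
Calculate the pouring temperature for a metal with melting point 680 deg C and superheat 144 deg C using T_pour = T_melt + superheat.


Formula: T_pour = T_melt + Superheat
T_pour = 680 + 144 = 824 deg C


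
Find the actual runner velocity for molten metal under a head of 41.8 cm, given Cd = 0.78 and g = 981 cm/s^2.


Formula: v = Cd * sqrt(2 * g * h)  (Torricelli with discharge coefficient)
2*g*h = 2 * 981 * 41.8 = 82011.6 cm^2/s^2
sqrt(82011.6) = 286.37668 cm/s
v = 0.78 * 286.37668 = 223.3738 cm/s


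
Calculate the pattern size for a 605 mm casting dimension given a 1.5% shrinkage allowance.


Formula: L_pattern = L_casting * (1 + shrinkage_rate/100)
Shrinkage factor = 1 + 1.5/100 = 1.015
L_pattern = 605 mm * 1.015 = 614.0750 mm

614.0750 mm


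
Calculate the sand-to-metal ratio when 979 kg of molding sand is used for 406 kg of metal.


Formula: Sand-to-Metal Ratio = W_sand / W_metal
Ratio = 979 kg / 406 kg = 2.4113

Final answer: 2.4113


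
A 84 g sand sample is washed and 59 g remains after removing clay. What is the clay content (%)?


Formula: Clay% = (W_total - W_washed) / W_total * 100
Clay mass = 84 - 59 = 25 g
Clay% = 25 / 84 * 100 = 29.7619%


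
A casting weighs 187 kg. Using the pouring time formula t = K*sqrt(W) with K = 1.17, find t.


Formula: t = K * sqrt(W)
sqrt(W) = sqrt(187) = 13.67479
t = 1.17 * 13.67479 = 15.9995 s

Final answer: 15.9995 s


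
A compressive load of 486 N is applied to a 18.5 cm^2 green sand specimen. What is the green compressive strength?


Formula: Compressive Strength = Force / Area
Strength = 486 N / 18.5 cm^2 = 26.2703 N/cm^2

Answer: 26.2703 N/cm^2


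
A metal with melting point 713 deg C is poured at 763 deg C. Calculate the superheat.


Formula: Superheat = T_pour - T_melt
Superheat = 763 - 713 = 50 deg C

Final answer: 50 deg C


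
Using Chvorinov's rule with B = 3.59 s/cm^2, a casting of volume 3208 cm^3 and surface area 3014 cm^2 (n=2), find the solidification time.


Formula: t_s = B * (V/A)^n  (Chvorinov's rule, n=2)
Modulus M = V/A = 3208/3014 = 1.064366 cm
M^2 = 1.064366^2 = 1.132875 cm^2
t_s = 3.59 * 1.132875 = 4.0670 s

4.0670 s


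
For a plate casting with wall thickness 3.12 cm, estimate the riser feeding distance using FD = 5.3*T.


Formula: FD = 5.3 * T  (riser feeding-distance rule)
FD = 5.3 * 3.12 cm = 16.5360 cm

Final answer: 16.5360 cm


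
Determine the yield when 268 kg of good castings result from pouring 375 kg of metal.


Formula: Casting Yield = (W_good / W_total) * 100
Yield = (268 kg / 375 kg) * 100 = 71.4667%

71.4667%


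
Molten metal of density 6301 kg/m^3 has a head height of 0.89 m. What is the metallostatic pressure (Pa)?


Formula: P = rho * g * h
rho * g = 6301 * 9.81 = 61812.81 N/m^3
P = 61812.81 * 0.89 = 55013.4009 Pa

55013.4009 Pa


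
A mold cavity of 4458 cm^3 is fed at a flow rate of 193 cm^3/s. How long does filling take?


Formula: t_fill = V_mold / Q_flow
t = 4458 cm^3 / 193 cm^3/s = 23.0984 s

23.0984 s


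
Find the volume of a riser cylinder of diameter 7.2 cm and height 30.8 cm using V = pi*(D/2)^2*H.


Formula: V = pi * (D/2)^2 * H  (cylinder volume)
Radius = D/2 = 7.2/2 = 3.6 cm
V = pi * 3.6^2 * 30.8 = 1254.0233 cm^3


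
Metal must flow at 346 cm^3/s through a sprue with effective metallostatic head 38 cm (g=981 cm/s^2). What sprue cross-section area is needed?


Formula: v = sqrt(2*g*h), A = Q/v
Velocity: v = sqrt(2 * 981 * 38) = sqrt(74556) = 273.0494 cm/s
Sprue area: A = Q / v = 346 / 273.0494 = 1.2672 cm^2

1.2672 cm^2


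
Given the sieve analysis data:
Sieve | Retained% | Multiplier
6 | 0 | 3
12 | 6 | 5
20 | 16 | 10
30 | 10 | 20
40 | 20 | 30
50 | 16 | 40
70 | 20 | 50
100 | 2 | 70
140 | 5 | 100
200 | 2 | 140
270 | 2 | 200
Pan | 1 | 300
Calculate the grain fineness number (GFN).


Formula: GFN = sum(pct * multiplier) / sum(pct)
sum(pct * multiplier) = 4250
sum(pct) = 100
GFN = 4250 / 100 = 42.50

Final answer: 42.50


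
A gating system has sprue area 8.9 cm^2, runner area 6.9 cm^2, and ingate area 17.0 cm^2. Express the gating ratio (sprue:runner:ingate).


Sprue:Runner:Ingate = 1 : 6.9/8.9 : 17.0/8.9 = 1:0.78:1.91

Answer: 1:0.78:1.91


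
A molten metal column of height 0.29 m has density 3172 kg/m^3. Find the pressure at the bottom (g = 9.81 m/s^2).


Formula: P = rho * g * h
rho * g = 3172 * 9.81 = 31117.32 N/m^3
P = 31117.32 * 0.29 = 9024.0228 Pa

Answer: 9024.0228 Pa


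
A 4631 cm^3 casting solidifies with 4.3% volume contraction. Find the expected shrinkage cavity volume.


Formula: V_shrink = V_casting * shrinkage_pct / 100
V_shrink = 4631 cm^3 * 4.3 / 100 = 199.1330 cm^3

199.1330 cm^3


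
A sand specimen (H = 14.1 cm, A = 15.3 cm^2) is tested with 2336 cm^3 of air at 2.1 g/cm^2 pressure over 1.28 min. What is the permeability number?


Formula: Permeability Number P = (V * H) / (p * A * t)
Numerator: V * H = 2336 * 14.1 = 32937.6
Denominator: p * A * t = 2.1 * 15.3 * 1.28 = 41.1264
P = 32937.6 / 41.1264 = 800.8870

Final answer: 800.8870


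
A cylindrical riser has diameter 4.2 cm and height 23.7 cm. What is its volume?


Formula: V = pi * (D/2)^2 * H  (cylinder volume)
Radius = D/2 = 4.2/2 = 2.1 cm
V = pi * 2.1^2 * 23.7 = 328.3498 cm^3

Answer: 328.3498 cm^3


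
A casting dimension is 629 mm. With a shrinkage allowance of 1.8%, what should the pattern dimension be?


Formula: L_pattern = L_casting * (1 + shrinkage_rate/100)
Shrinkage factor = 1 + 1.8/100 = 1.018
L_pattern = 629 mm * 1.018 = 640.3220 mm


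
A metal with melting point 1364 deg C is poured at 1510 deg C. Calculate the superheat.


Formula: Superheat = T_pour - T_melt
Superheat = 1510 - 1364 = 146 deg C


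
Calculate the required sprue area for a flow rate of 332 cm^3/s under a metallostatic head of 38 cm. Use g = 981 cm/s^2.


Formula: v = sqrt(2*g*h), A = Q/v
Velocity: v = sqrt(2 * 981 * 38) = sqrt(74556) = 273.0494 cm/s
Sprue area: A = Q / v = 332 / 273.0494 = 1.2159 cm^2

Final answer: 1.2159 cm^2


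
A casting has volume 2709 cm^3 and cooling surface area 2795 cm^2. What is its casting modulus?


Formula: Casting Modulus M = V / A
M = 2709 cm^3 / 2795 cm^2 = 0.9692 cm

Final answer: 0.9692 cm


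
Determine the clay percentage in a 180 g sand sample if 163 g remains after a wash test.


Formula: Clay% = (W_total - W_washed) / W_total * 100
Clay mass = 180 - 163 = 17 g
Clay% = 17 / 180 * 100 = 9.4444%

Answer: 9.4444%


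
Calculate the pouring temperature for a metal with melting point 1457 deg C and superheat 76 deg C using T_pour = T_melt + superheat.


Formula: T_pour = T_melt + Superheat
T_pour = 1457 + 76 = 1533 deg C

Final answer: 1533 deg C


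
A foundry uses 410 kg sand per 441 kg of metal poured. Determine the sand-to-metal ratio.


Formula: Sand-to-Metal Ratio = W_sand / W_metal
Ratio = 410 kg / 441 kg = 0.9297

Final answer: 0.9297


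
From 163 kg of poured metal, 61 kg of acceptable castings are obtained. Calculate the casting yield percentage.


Formula: Casting Yield = (W_good / W_total) * 100
Yield = (61 kg / 163 kg) * 100 = 37.4233%


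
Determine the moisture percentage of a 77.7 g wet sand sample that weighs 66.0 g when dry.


Formula: MC = (W_wet - W_dry) / W_wet * 100
Water mass = 77.7 - 66.0 = 11.7 g
MC = 11.7 / 77.7 * 100 = 15.0579%

15.0579%


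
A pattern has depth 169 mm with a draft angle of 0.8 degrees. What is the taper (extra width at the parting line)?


Formula: taper = depth * tan(draft_angle)
tan(0.8 deg) = 0.0139635
taper = 169 mm * 0.0139635 = 2.3598 mm


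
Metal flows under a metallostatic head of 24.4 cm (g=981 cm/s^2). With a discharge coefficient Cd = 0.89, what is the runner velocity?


Formula: v = Cd * sqrt(2 * g * h)  (Torricelli with discharge coefficient)
2*g*h = 2 * 981 * 24.4 = 47872.8 cm^2/s^2
sqrt(47872.8) = 218.79854 cm/s
v = 0.89 * 218.79854 = 194.7307 cm/s

194.7307 cm/s


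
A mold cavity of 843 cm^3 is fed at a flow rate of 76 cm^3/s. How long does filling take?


Formula: t_fill = V_mold / Q_flow
t = 843 cm^3 / 76 cm^3/s = 11.0921 s

Answer: 11.0921 s


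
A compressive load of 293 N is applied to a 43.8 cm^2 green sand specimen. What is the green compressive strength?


Formula: Compressive Strength = Force / Area
Strength = 293 N / 43.8 cm^2 = 6.6895 N/cm^2

6.6895 N/cm^2


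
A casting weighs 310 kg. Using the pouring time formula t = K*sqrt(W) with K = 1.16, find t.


Formula: t = K * sqrt(W)
sqrt(W) = sqrt(310) = 17.60682
t = 1.16 * 17.60682 = 20.4239 s

20.4239 s


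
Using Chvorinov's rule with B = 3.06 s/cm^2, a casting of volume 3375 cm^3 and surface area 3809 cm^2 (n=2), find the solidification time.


Formula: t_s = B * (V/A)^n  (Chvorinov's rule, n=2)
Modulus M = V/A = 3375/3809 = 0.886059 cm
M^2 = 0.886059^2 = 0.785101 cm^2
t_s = 3.06 * 0.785101 = 2.4024 s


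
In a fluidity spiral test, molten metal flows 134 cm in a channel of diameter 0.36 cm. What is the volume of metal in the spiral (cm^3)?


Formula: V = pi * (d/2)^2 * L  (cylinder volume)
Radius = 0.36/2 = 0.18 cm
V = pi * 0.18^2 * 134 = 13.6395 cm^3

Final answer: 13.6395 cm^3


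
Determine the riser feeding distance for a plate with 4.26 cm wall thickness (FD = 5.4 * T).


Formula: FD = 5.4 * T  (riser feeding-distance rule)
FD = 5.4 * 4.26 cm = 23.0040 cm

Answer: 23.0040 cm


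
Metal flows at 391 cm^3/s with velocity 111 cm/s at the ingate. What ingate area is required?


Formula: A_ingate = Q / v  (continuity equation)
A = 391 cm^3/s / 111 cm/s = 3.5225 cm^2


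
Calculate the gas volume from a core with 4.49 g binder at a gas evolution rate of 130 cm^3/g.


Formula: V_gas = W_binder * gas_evolution_rate
V = 4.49 g * 130 cm^3/g = 583.7000 cm^3


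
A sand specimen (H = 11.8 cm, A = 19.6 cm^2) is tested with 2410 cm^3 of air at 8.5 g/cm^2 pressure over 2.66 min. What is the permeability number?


Formula: Permeability Number P = (V * H) / (p * A * t)
Numerator: V * H = 2410 * 11.8 = 28438.0
Denominator: p * A * t = 8.5 * 19.6 * 2.66 = 443.156
P = 28438.0 / 443.156 = 64.1715


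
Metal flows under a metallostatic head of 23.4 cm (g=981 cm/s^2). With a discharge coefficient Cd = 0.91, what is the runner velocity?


Formula: v = Cd * sqrt(2 * g * h)  (Torricelli with discharge coefficient)
2*g*h = 2 * 981 * 23.4 = 45910.8 cm^2/s^2
sqrt(45910.8) = 214.26806 cm/s
v = 0.91 * 214.26806 = 194.9839 cm/s


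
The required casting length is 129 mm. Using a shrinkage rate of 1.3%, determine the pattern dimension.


Formula: L_pattern = L_casting * (1 + shrinkage_rate/100)
Shrinkage factor = 1 + 1.3/100 = 1.013
L_pattern = 129 mm * 1.013 = 130.6770 mm

Final answer: 130.6770 mm


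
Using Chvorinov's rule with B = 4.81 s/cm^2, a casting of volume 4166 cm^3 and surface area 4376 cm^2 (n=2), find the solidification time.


Formula: t_s = B * (V/A)^n  (Chvorinov's rule, n=2)
Modulus M = V/A = 4166/4376 = 0.952011 cm
M^2 = 0.952011^2 = 0.906325 cm^2
t_s = 4.81 * 0.906325 = 4.3594 s

Final answer: 4.3594 s


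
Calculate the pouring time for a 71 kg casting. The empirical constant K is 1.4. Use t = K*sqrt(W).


Formula: t = K * sqrt(W)
sqrt(W) = sqrt(71) = 8.42615
t = 1.4 * 8.42615 = 11.7966 s

Answer: 11.7966 s


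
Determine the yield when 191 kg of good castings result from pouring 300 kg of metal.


Formula: Casting Yield = (W_good / W_total) * 100
Yield = (191 kg / 300 kg) * 100 = 63.6667%

Answer: 63.6667%


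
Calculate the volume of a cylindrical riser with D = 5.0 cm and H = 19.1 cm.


Formula: V = pi * (D/2)^2 * H  (cylinder volume)
Radius = D/2 = 5.0/2 = 2.5 cm
V = pi * 2.5^2 * 19.1 = 375.0276 cm^3

Final answer: 375.0276 cm^3


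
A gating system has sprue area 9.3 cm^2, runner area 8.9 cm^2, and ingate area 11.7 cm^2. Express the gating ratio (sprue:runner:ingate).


Sprue:Runner:Ingate = 1 : 8.9/9.3 : 11.7/9.3 = 1:0.96:1.26

Answer: 1:0.96:1.26


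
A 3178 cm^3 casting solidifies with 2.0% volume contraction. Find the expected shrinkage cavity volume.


Formula: V_shrink = V_casting * shrinkage_pct / 100
V_shrink = 3178 cm^3 * 2.0 / 100 = 63.5600 cm^3

63.5600 cm^3


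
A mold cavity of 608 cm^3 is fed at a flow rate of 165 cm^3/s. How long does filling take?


Formula: t_fill = V_mold / Q_flow
t = 608 cm^3 / 165 cm^3/s = 3.6848 s

Final answer: 3.6848 s


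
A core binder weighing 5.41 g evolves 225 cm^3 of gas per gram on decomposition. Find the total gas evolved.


Formula: V_gas = W_binder * gas_evolution_rate
V = 5.41 g * 225 cm^3/g = 1217.2500 cm^3


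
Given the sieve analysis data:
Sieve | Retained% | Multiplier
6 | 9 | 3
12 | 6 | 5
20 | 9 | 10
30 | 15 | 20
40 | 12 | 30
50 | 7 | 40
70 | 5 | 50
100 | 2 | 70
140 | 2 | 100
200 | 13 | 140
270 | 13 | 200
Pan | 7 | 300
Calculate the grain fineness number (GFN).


Formula: GFN = sum(pct * multiplier) / sum(pct)
sum(pct * multiplier) = 8197
sum(pct) = 100
GFN = 8197 / 100 = 81.97

81.97


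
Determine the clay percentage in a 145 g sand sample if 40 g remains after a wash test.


Formula: Clay% = (W_total - W_washed) / W_total * 100
Clay mass = 145 - 40 = 105 g
Clay% = 105 / 145 * 100 = 72.4138%

Answer: 72.4138%


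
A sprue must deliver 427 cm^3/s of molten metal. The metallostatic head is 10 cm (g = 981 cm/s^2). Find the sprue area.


Formula: v = sqrt(2*g*h), A = Q/v
Velocity: v = sqrt(2 * 981 * 10) = sqrt(19620) = 140.0714 cm/s
Sprue area: A = Q / v = 427 / 140.0714 = 3.0484 cm^2

3.0484 cm^2


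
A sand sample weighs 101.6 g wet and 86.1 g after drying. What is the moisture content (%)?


Formula: MC = (W_wet - W_dry) / W_wet * 100
Water mass = 101.6 - 86.1 = 15.5 g
MC = 15.5 / 101.6 * 100 = 15.2559%

Final answer: 15.2559%


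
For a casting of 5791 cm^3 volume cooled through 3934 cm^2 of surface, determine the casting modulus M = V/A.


Formula: Casting Modulus M = V / A
M = 5791 cm^3 / 3934 cm^2 = 1.4720 cm

Final answer: 1.4720 cm


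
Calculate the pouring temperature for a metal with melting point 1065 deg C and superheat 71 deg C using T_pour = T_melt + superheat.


Formula: T_pour = T_melt + Superheat
T_pour = 1065 + 71 = 1136 deg C

Answer: 1136 deg C


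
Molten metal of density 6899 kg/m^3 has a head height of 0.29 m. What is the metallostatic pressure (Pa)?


Formula: P = rho * g * h
rho * g = 6899 * 9.81 = 67679.19 N/m^3
P = 67679.19 * 0.29 = 19626.9651 Pa

Answer: 19626.9651 Pa


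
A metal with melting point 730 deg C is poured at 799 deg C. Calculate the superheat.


Formula: Superheat = T_pour - T_melt
Superheat = 799 - 730 = 69 deg C

69 deg C


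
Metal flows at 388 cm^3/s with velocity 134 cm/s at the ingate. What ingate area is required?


Formula: A_ingate = Q / v  (continuity equation)
A = 388 cm^3/s / 134 cm/s = 2.8955 cm^2

2.8955 cm^2


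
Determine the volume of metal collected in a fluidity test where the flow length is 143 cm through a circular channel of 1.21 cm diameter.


Formula: V = pi * (d/2)^2 * L  (cylinder volume)
Radius = 1.21/2 = 0.605 cm
V = pi * 0.605^2 * 143 = 164.4359 cm^3


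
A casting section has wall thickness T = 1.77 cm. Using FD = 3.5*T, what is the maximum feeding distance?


Formula: FD = 3.5 * T  (riser feeding-distance rule)
FD = 3.5 * 1.77 cm = 6.1950 cm

Answer: 6.1950 cm


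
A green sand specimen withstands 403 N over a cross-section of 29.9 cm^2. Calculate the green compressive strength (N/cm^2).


Formula: Compressive Strength = Force / Area
Strength = 403 N / 29.9 cm^2 = 13.4783 N/cm^2

Answer: 13.4783 N/cm^2


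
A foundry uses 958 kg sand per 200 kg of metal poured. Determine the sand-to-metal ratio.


Formula: Sand-to-Metal Ratio = W_sand / W_metal
Ratio = 958 kg / 200 kg = 4.7900

4.7900


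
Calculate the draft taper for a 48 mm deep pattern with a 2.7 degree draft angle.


Formula: taper = depth * tan(draft_angle)
tan(2.7 deg) = 0.0471588
taper = 48 mm * 0.0471588 = 2.2636 mm

Final answer: 2.2636 mm


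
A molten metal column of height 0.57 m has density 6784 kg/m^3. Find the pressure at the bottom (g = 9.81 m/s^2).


Formula: P = rho * g * h
rho * g = 6784 * 9.81 = 66551.04 N/m^3
P = 66551.04 * 0.57 = 37934.0928 Pa

37934.0928 Pa


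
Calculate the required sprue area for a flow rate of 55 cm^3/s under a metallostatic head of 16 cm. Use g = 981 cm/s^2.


Formula: v = sqrt(2*g*h), A = Q/v
Velocity: v = sqrt(2 * 981 * 16) = sqrt(31392) = 177.1779 cm/s
Sprue area: A = Q / v = 55 / 177.1779 = 0.3104 cm^2

0.3104 cm^2


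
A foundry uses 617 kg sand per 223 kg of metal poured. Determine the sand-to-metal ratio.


Formula: Sand-to-Metal Ratio = W_sand / W_metal
Ratio = 617 kg / 223 kg = 2.7668

Final answer: 2.7668


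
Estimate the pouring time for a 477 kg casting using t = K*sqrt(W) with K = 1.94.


Formula: t = K * sqrt(W)
sqrt(W) = sqrt(477) = 21.84033
t = 1.94 * 21.84033 = 42.3702 s


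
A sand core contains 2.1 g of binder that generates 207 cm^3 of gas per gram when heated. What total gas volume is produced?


Formula: V_gas = W_binder * gas_evolution_rate
V = 2.1 g * 207 cm^3/g = 434.7000 cm^3


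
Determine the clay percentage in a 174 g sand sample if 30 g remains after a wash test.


Formula: Clay% = (W_total - W_washed) / W_total * 100
Clay mass = 174 - 30 = 144 g
Clay% = 144 / 174 * 100 = 82.7586%

Answer: 82.7586%


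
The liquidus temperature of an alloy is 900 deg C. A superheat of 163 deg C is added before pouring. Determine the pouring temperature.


Formula: T_pour = T_melt + Superheat
T_pour = 900 + 163 = 1063 deg C

1063 deg C


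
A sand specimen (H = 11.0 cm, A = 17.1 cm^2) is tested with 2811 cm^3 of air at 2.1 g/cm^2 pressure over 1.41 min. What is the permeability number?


Formula: Permeability Number P = (V * H) / (p * A * t)
Numerator: V * H = 2811 * 11.0 = 30921.0
Denominator: p * A * t = 2.1 * 17.1 * 1.41 = 50.6331
P = 30921.0 / 50.6331 = 610.6875


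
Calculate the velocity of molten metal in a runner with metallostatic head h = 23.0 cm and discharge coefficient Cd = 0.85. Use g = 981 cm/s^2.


Formula: v = Cd * sqrt(2 * g * h)  (Torricelli with discharge coefficient)
2*g*h = 2 * 981 * 23.0 = 45126.0 cm^2/s^2
sqrt(45126.0) = 212.42881 cm/s
v = 0.85 * 212.42881 = 180.5645 cm/s

Answer: 180.5645 cm/s


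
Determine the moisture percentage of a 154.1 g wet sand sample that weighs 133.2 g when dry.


Formula: MC = (W_wet - W_dry) / W_wet * 100
Water mass = 154.1 - 133.2 = 20.9 g
MC = 20.9 / 154.1 * 100 = 13.5626%

13.5626%


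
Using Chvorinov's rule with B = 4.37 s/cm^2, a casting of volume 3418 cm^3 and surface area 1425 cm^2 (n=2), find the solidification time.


Formula: t_s = B * (V/A)^n  (Chvorinov's rule, n=2)
Modulus M = V/A = 3418/1425 = 2.398596 cm
M^2 = 2.398596^2 = 5.753263 cm^2
t_s = 4.37 * 5.753263 = 25.1418 s

Final answer: 25.1418 s


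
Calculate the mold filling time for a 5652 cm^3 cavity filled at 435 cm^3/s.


Formula: t_fill = V_mold / Q_flow
t = 5652 cm^3 / 435 cm^3/s = 12.9931 s

Final answer: 12.9931 s


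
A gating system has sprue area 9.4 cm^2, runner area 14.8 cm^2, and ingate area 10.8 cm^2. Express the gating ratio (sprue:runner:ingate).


Sprue:Runner:Ingate = 1 : 14.8/9.4 : 10.8/9.4 = 1:1.57:1.15

Final answer: 1:1.57:1.15


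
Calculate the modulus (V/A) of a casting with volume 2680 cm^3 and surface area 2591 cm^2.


Formula: Casting Modulus M = V / A
M = 2680 cm^3 / 2591 cm^2 = 1.0343 cm


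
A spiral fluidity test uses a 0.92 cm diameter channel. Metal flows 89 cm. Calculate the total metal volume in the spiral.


Formula: V = pi * (d/2)^2 * L  (cylinder volume)
Radius = 0.92/2 = 0.46 cm
V = pi * 0.46^2 * 89 = 59.1637 cm^3

Final answer: 59.1637 cm^3


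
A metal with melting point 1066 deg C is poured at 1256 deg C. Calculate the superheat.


Formula: Superheat = T_pour - T_melt
Superheat = 1256 - 1066 = 190 deg C

Final answer: 190 deg C


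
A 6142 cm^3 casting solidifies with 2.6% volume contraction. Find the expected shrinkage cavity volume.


Formula: V_shrink = V_casting * shrinkage_pct / 100
V_shrink = 6142 cm^3 * 2.6 / 100 = 159.6920 cm^3

Answer: 159.6920 cm^3


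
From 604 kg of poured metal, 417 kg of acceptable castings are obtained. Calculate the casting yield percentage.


Formula: Casting Yield = (W_good / W_total) * 100
Yield = (417 kg / 604 kg) * 100 = 69.0397%


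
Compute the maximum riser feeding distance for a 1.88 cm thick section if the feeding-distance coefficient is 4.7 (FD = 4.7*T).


Formula: FD = 4.7 * T  (riser feeding-distance rule)
FD = 4.7 * 1.88 cm = 8.8360 cm

Answer: 8.8360 cm


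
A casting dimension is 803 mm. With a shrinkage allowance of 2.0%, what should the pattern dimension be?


Formula: L_pattern = L_casting * (1 + shrinkage_rate/100)
Shrinkage factor = 1 + 2.0/100 = 1.02
L_pattern = 803 mm * 1.02 = 819.0600 mm

819.0600 mm


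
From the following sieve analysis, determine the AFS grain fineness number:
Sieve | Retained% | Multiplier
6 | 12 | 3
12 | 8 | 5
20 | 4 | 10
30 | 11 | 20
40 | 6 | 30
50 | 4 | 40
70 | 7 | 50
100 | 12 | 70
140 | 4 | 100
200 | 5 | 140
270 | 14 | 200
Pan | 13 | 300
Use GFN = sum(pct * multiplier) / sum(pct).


Formula: GFN = sum(pct * multiplier) / sum(pct)
sum(pct * multiplier) = 9666
sum(pct) = 100
GFN = 9666 / 100 = 96.66

96.66


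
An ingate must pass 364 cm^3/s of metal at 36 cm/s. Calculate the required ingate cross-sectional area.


Formula: A_ingate = Q / v  (continuity equation)
A = 364 cm^3/s / 36 cm/s = 10.1111 cm^2

10.1111 cm^2


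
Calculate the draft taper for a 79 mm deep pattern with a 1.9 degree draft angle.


Formula: taper = depth * tan(draft_angle)
tan(1.9 deg) = 0.0331734
taper = 79 mm * 0.0331734 = 2.6207 mm

Answer: 2.6207 mm


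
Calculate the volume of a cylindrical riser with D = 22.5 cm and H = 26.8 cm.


Formula: V = pi * (D/2)^2 * H  (cylinder volume)
Radius = D/2 = 22.5/2 = 11.25 cm
V = pi * 11.25^2 * 26.8 = 10655.8896 cm^3

Answer: 10655.8896 cm^3


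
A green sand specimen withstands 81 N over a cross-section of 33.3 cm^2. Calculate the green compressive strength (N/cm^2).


Formula: Compressive Strength = Force / Area
Strength = 81 N / 33.3 cm^2 = 2.4324 N/cm^2

2.4324 N/cm^2


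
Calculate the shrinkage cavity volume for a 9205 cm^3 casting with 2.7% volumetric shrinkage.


Formula: V_shrink = V_casting * shrinkage_pct / 100
V_shrink = 9205 cm^3 * 2.7 / 100 = 248.5350 cm^3

Answer: 248.5350 cm^3


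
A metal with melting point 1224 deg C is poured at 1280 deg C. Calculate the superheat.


Formula: Superheat = T_pour - T_melt
Superheat = 1280 - 1224 = 56 deg C

Final answer: 56 deg C


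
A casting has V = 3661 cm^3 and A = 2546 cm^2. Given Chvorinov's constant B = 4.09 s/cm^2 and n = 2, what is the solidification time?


Formula: t_s = B * (V/A)^n  (Chvorinov's rule, n=2)
Modulus M = V/A = 3661/2546 = 1.437942 cm
M^2 = 1.437942^2 = 2.067677 cm^2
t_s = 4.09 * 2.067677 = 8.4568 s

8.4568 s


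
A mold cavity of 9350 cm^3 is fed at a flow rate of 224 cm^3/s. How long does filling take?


Formula: t_fill = V_mold / Q_flow
t = 9350 cm^3 / 224 cm^3/s = 41.7411 s

Answer: 41.7411 s


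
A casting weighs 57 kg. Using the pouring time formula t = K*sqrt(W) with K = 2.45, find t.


Formula: t = K * sqrt(W)
sqrt(W) = sqrt(57) = 7.54983
t = 2.45 * 7.54983 = 18.4971 s

Final answer: 18.4971 s


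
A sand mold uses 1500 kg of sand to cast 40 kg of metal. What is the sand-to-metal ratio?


Formula: Sand-to-Metal Ratio = W_sand / W_metal
Ratio = 1500 kg / 40 kg = 37.5000


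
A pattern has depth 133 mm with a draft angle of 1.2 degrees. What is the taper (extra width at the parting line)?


Formula: taper = depth * tan(draft_angle)
tan(1.2 deg) = 0.0209470
taper = 133 mm * 0.0209470 = 2.7860 mm

2.7860 mm


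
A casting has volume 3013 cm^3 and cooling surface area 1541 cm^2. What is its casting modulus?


Formula: Casting Modulus M = V / A
M = 3013 cm^3 / 1541 cm^2 = 1.9552 cm

1.9552 cm


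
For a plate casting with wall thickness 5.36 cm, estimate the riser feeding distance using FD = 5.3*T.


Formula: FD = 5.3 * T  (riser feeding-distance rule)
FD = 5.3 * 5.36 cm = 28.4080 cm

Answer: 28.4080 cm


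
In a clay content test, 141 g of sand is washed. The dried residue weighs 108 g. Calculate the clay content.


Formula: Clay% = (W_total - W_washed) / W_total * 100
Clay mass = 141 - 108 = 33 g
Clay% = 33 / 141 * 100 = 23.4043%


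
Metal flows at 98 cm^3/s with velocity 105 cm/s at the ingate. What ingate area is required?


Formula: A_ingate = Q / v  (continuity equation)
A = 98 cm^3/s / 105 cm/s = 0.9333 cm^2


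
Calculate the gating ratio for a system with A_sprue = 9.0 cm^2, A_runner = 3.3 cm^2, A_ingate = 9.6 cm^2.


Sprue:Runner:Ingate = 1 : 3.3/9.0 : 9.6/9.0 = 1:0.37:1.07

1:0.37:1.07


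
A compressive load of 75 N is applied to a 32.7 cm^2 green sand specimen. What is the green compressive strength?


Formula: Compressive Strength = Force / Area
Strength = 75 N / 32.7 cm^2 = 2.2936 N/cm^2

Answer: 2.2936 N/cm^2


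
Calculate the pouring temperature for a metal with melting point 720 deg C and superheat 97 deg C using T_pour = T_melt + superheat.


Formula: T_pour = T_melt + Superheat
T_pour = 720 + 97 = 817 deg C

817 deg C


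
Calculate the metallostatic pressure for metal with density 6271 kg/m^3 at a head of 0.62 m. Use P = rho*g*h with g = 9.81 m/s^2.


Formula: P = rho * g * h
rho * g = 6271 * 9.81 = 61518.51 N/m^3
P = 61518.51 * 0.62 = 38141.4762 Pa

38141.4762 Pa


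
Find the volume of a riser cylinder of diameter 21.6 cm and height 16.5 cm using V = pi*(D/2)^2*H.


Formula: V = pi * (D/2)^2 * H  (cylinder volume)
Radius = D/2 = 21.6/2 = 10.8 cm
V = pi * 10.8^2 * 16.5 = 6046.1836 cm^3

Answer: 6046.1836 cm^3


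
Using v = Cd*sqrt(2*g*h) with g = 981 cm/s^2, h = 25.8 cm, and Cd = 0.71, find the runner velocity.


Formula: v = Cd * sqrt(2 * g * h)  (Torricelli with discharge coefficient)
2*g*h = 2 * 981 * 25.8 = 50619.6 cm^2/s^2
sqrt(50619.6) = 224.98800 cm/s
v = 0.71 * 224.98800 = 159.7415 cm/s

Answer: 159.7415 cm/s


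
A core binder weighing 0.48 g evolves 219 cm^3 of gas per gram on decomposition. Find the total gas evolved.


Formula: V_gas = W_binder * gas_evolution_rate
V = 0.48 g * 219 cm^3/g = 105.1200 cm^3

Answer: 105.1200 cm^3


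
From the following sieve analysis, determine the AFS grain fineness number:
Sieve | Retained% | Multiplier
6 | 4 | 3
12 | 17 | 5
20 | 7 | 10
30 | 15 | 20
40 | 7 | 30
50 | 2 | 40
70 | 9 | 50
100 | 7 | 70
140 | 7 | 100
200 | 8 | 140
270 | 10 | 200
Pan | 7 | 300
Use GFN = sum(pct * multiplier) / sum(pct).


Formula: GFN = sum(pct * multiplier) / sum(pct)
sum(pct * multiplier) = 7617
sum(pct) = 100
GFN = 7617 / 100 = 76.17


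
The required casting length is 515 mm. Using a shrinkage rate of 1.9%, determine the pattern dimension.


Formula: L_pattern = L_casting * (1 + shrinkage_rate/100)
Shrinkage factor = 1 + 1.9/100 = 1.019
L_pattern = 515 mm * 1.019 = 524.7850 mm

Final answer: 524.7850 mm


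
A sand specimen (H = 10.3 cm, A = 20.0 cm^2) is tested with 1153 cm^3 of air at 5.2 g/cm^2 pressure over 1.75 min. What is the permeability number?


Formula: Permeability Number P = (V * H) / (p * A * t)
Numerator: V * H = 1153 * 10.3 = 11875.9
Denominator: p * A * t = 5.2 * 20.0 * 1.75 = 182.0
P = 11875.9 / 182.0 = 65.2522

Final answer: 65.2522


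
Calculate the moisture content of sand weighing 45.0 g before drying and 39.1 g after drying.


Formula: MC = (W_wet - W_dry) / W_wet * 100
Water mass = 45.0 - 39.1 = 5.9 g
MC = 5.9 / 45.0 * 100 = 13.1111%

13.1111%


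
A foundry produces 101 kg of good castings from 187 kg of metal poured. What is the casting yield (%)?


Formula: Casting Yield = (W_good / W_total) * 100
Yield = (101 kg / 187 kg) * 100 = 54.0107%

Answer: 54.0107%


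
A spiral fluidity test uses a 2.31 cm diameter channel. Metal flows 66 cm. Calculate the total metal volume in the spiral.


Formula: V = pi * (d/2)^2 * L  (cylinder volume)
Radius = 2.31/2 = 1.155 cm
V = pi * 1.155^2 * 66 = 276.6036 cm^3

276.6036 cm^3


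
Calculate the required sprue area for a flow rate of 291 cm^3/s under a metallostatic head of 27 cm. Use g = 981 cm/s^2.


Formula: v = sqrt(2*g*h), A = Q/v
Velocity: v = sqrt(2 * 981 * 27) = sqrt(52974) = 230.1608 cm/s
Sprue area: A = Q / v = 291 / 230.1608 = 1.2643 cm^2

1.2643 cm^2


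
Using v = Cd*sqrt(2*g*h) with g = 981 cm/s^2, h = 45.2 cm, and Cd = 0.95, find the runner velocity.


Formula: v = Cd * sqrt(2 * g * h)  (Torricelli with discharge coefficient)
2*g*h = 2 * 981 * 45.2 = 88682.4 cm^2/s^2
sqrt(88682.4) = 297.79590 cm/s
v = 0.95 * 297.79590 = 282.9061 cm/s

Answer: 282.9061 cm/s


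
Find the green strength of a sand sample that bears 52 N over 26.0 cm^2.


Formula: Compressive Strength = Force / Area
Strength = 52 N / 26.0 cm^2 = 2.0000 N/cm^2


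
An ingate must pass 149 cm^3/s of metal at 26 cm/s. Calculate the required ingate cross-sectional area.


Formula: A_ingate = Q / v  (continuity equation)
A = 149 cm^3/s / 26 cm/s = 5.7308 cm^2

Final answer: 5.7308 cm^2


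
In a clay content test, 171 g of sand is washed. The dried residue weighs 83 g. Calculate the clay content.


Formula: Clay% = (W_total - W_washed) / W_total * 100
Clay mass = 171 - 83 = 88 g
Clay% = 88 / 171 * 100 = 51.4620%

51.4620%


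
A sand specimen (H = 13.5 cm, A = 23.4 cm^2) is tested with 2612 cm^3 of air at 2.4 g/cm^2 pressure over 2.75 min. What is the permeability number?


Formula: Permeability Number P = (V * H) / (p * A * t)
Numerator: V * H = 2612 * 13.5 = 35262.0
Denominator: p * A * t = 2.4 * 23.4 * 2.75 = 154.44
P = 35262.0 / 154.44 = 228.3217


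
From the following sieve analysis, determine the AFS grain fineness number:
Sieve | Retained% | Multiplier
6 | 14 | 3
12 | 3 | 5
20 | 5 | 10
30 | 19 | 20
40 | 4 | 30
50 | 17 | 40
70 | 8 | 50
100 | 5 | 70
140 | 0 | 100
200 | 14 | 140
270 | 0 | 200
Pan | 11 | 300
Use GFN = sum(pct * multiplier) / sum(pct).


Formula: GFN = sum(pct * multiplier) / sum(pct)
sum(pct * multiplier) = 7297
sum(pct) = 100
GFN = 7297 / 100 = 72.97

Answer: 72.97


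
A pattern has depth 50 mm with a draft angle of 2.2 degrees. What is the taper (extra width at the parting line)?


Formula: taper = depth * tan(draft_angle)
tan(2.2 deg) = 0.0384161
taper = 50 mm * 0.0384161 = 1.9208 mm


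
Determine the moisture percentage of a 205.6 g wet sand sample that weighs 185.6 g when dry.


Formula: MC = (W_wet - W_dry) / W_wet * 100
Water mass = 205.6 - 185.6 = 20.0 g
MC = 20.0 / 205.6 * 100 = 9.7276%

Final answer: 9.7276%


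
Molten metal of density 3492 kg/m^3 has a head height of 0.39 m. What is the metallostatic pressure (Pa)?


Formula: P = rho * g * h
rho * g = 3492 * 9.81 = 34256.52 N/m^3
P = 34256.52 * 0.39 = 13360.0428 Pa

Final answer: 13360.0428 Pa


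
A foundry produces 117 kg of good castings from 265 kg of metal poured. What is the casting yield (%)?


Formula: Casting Yield = (W_good / W_total) * 100
Yield = (117 kg / 265 kg) * 100 = 44.1509%


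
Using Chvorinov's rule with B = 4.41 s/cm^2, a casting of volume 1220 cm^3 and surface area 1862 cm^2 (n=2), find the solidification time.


Formula: t_s = B * (V/A)^n  (Chvorinov's rule, n=2)
Modulus M = V/A = 1220/1862 = 0.655209 cm
M^2 = 0.655209^2 = 0.429299 cm^2
t_s = 4.41 * 0.429299 = 1.8932 s

Final answer: 1.8932 s


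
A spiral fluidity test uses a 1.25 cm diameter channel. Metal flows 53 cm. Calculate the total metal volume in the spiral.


Formula: V = pi * (d/2)^2 * L  (cylinder volume)
Radius = 1.25/2 = 0.625 cm
V = pi * 0.625^2 * 53 = 65.0408 cm^3

Answer: 65.0408 cm^3
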